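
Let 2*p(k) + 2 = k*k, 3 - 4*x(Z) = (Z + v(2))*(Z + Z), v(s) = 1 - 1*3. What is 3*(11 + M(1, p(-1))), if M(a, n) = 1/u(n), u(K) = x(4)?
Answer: 417/13 ≈ 32.077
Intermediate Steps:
v(s) = -2 (v(s) = 1 - 3 = -2)
x(Z) = ¾ - Z*(-2 + Z)/2 (x(Z) = ¾ - (Z - 2)*(Z + Z)/4 = ¾ - (-2 + Z)*2*Z/4 = ¾ - Z*(-2 + Z)/2)
u(K) = -13/4 (u(K) = ¾ + 4 - ½*4² = ¾ + 4 - ½*16 = ¾ + 4 - 8 = -13/4)
p(k) = -1 + k²/2 (p(k) = -1 + (k*k)/2 = -1 + k²/2)
M(a, n) = -4/13 (M(a, n) = 1/(-13/4) = -4/13)
3*(11 + M(1, p(-1))) = 3*(11 - 4/13) = 3*(139/13) = 417/13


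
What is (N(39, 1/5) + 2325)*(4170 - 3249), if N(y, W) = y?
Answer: 2177244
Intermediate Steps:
(N(39, 1/5) + 2325)*(4170 - 3249) = (39 + 2325)*(4170 - 3249) = 2364*921 = 2177244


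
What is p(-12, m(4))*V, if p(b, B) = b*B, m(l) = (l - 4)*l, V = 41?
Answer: 0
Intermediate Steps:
m(l) = l*(-4 + l) (m(l) = (-4 + l)*l = l*(-4 + l))
p(b, B) = B*b
p(-12, m(4))*V = ((4*(-4 + 4))*(-12))*41 = ((4*0)*(-12))*41 = (0*(-12))*41 = 0*41 = 0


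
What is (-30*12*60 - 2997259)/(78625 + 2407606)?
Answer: -3018859/2486231 ≈ -1.2142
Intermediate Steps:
(-30*12*60 - 2997259)/(78625 + 2407606) = (-360*60 - 2997259)/2486231 = (-21600 - 2997259)*(1/2486231) = -3018859*1/2486231 = -3018859/2486231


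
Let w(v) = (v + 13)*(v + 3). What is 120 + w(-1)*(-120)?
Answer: -2760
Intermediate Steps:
w(v) = (3 + v)*(13 + v) (w(v) = (13 + v)*(3 + v) = (3 + v)*(13 + v))
120 + w(-1)*(-120) = 120 + (39 + (-1)² + 16*(-1))*(-120) = 120 + (39 + 1 - 16)*(-120) = 120 + 24*(-120) = 120 - 2880 = -2760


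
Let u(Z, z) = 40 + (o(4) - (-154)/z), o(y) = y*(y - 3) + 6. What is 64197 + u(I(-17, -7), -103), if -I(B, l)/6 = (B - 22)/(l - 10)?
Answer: 6617287/103 ≈ 64246.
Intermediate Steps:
o(y) = 6 + y*(-3 + y) (o(y) = y*(-3 + y) + 6 = 6 + y*(-3 + y))
I(B, l) = -6*(-22 + B)/(-10 + l) (I(B, l) = -6*(B - 22)/(l - 10) = -6*(-22 + B)/(-10 + l))
u(Z, z) = 50 + 154/z (u(Z, z) = 40 + ((6 + 4² - 3*4) - (-154)/z) = 40 + ((6 + 16 - 12) + 154/z) = 40 + (10 + 154/z) = 50 + 154/z)
64197 + u(I(-17, -7), -103) = 64197 + (50 + 154/(-103)) = 64197 + (50 + 154*(-1/103)) = 64197 + (50 - 154/103) = 64197 + 4996/103 = 6617287/103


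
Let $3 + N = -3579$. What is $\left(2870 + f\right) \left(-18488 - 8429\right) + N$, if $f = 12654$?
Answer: $-417863090$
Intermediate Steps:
$N = -3582$ ($N = -3 - 3579 = -3582$)
$\left(2870 + f\right) \left(-18488 - 8429\right) + N = \left(2870 + 12654\right) \left(-18488 - 8429\right) - 3582 = 15524 \left(-26917\right) - 3582 = -417859508 - 3582 = -417863090$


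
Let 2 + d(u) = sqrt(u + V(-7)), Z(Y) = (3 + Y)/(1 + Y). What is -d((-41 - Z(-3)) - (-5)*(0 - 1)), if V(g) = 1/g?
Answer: 2 - I*sqrt(2261)/7 ≈ 2.0 - 6.7929*I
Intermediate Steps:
Z(Y) = (3 + Y)/(1 + Y)
d(u) = -2 + sqrt(-1/7 + u) (d(u) = -2 + sqrt(u + 1/(-7)) = -2 + sqrt(u - 1/7) = -2 + sqrt(-1/7 + u))
-d((-41 - Z(-3)) - (-5)*(0 - 1)) = -(-2 + sqrt(-7 + 49*((-41 - (3 - 3)/(1 - 3)) - (-5)*(0 - 1)))/7) = -(-2 + sqrt(-7 + 49*((-41 - 0/(-2)) - (-5)*(-1)))/7) = -(-2 + sqrt(-7 + 49*((-41 - (-1)*0/2) - 1*5))/7) = -(-2 + sqrt(-7 + 49*((-41 - 1*0) - 5))/7) = -(-2 + sqrt(-7 + 49*((-41 + 0) - 5))/7) = -(-2 + sqrt(-7 + 49*(-41 - 5))/7) = -(-2 + sqrt(-7 + 49*(-46))/7) = -(-2 + sqrt(-7 - 2254)/7) = -(-2 + sqrt(-2261)/7) = -(-2 + (I*sqrt(2261))/7) = -(-2 + I*sqrt(2261)/7) = 2 - I*sqrt(2261)/7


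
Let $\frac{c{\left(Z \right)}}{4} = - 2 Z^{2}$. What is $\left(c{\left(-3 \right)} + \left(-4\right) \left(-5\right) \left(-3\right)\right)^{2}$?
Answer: $17424$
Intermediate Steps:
$c{\left(Z \right)} = - 8 Z^{2}$ ($c{\left(Z \right)} = 4 \left(- 2 Z^{2}\right) = - 8 Z^{2}$)
$\left(c{\left(-3 \right)} + \left(-4\right) \left(-5\right) \left(-3\right)\right)^{2} = \left(- 8 \left(-3\right)^{2} + \left(-4\right) \left(-5\right) \left(-3\right)\right)^{2} = \left(\left(-8\right) 9 + 20 \left(-3\right)\right)^{2} = \left(-72 - 60\right)^{2} = \left(-132\right)^{2} = 17424$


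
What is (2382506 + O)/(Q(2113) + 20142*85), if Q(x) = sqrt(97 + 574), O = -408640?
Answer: 3379396762620/2931183684229 - 1973866*sqrt(671)/2931183684229 ≈ 1.1529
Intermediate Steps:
Q(x) = sqrt(671)
(2382506 + O)/(Q(2113) + 20142*85) = (2382506 - 408640)/(sqrt(671) + 20142*85) = 1973866/(sqrt(671) + 1712070) = 1973866/(1712070 + sqrt(671))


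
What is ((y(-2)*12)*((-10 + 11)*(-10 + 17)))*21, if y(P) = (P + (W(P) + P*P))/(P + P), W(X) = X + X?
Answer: 882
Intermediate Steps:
W(X) = 2*X
y(P) = (P**2 + 3*P)/(2*P) (y(P) = (P + (2*P + P*P))/(P + P) = (P + (2*P + P**2))/((2*P)) = (P + (P**2 + 2*P))*(1/(2*P)) = (P**2 + 3*P)*(1/(2*P)) = (P**2 + 3*P)/(2*P))
((y(-2)*12)*((-10 + 11)*(-10 + 17)))*21 = (((3/2 + (1/2)*(-2))*12)*((-10 + 11)*(-10 + 17)))*21 = (((3/2 - 1)*12)*(1*7))*21 = (((1/2)*12)*7)*21 = (6*7)*21 = 42*21 = 882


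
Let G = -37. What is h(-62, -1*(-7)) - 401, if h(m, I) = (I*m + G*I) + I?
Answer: -1087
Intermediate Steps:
h(m, I) = -36*I + I*m (h(m, I) = (I*m - 37*I) + I = (-37*I + I*m) + I = -36*I + I*m)
h(-62, -1*(-7)) - 401 = (-1*(-7))*(-36 - 62) - 401 = 7*(-98) - 401 = -686 - 401 = -1087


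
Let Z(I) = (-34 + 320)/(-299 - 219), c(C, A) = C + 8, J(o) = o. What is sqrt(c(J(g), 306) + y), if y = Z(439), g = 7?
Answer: sqrt(969178)/259 ≈ 3.8010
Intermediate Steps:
c(C, A) = 8 + C
Z(I) = -143/259 (Z(I) = 286/(-518) = 286*(-1/518) = -143/259)
y = -143/259 ≈ -0.55212
sqrt(c(J(g), 306) + y) = sqrt((8 + 7) - 143/259) = sqrt(15 - 143/259) = sqrt(3742/259) = sqrt(969178)/259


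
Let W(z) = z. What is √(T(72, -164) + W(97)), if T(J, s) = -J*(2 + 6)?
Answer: I*√479 ≈ 21.886*I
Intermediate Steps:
T(J, s) = -8*J (T(J, s) = -J*8 = -8*J)
√(T(72, -164) + W(97)) = √(-8*72 + 97) = √(-576 + 97) = √(-479) = I*√479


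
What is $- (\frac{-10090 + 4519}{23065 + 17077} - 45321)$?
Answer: $\frac{1819281153}{40142} \approx 45321.0$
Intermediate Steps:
$- (\frac{-10090 + 4519}{23065 + 17077} - 45321) = - (- \frac{5571}{40142} - 45321) = \left(-1\right) \left(- \frac{1819281153}{40142}\right) = \frac{1819281153}{40142}$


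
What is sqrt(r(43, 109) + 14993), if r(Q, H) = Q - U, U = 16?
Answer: 2*sqrt(3755) ≈ 122.56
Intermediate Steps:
r(Q, H) = -16 + Q (r(Q, H) = Q - 1*16 = Q - 16 = -16 + Q)
sqrt(r(43, 109) + 14993) = sqrt((-16 + 43) + 14993) = sqrt(27 + 14993) = sqrt(15020) = 2*sqrt(3755)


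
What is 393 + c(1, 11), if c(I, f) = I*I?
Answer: 394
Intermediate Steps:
c(I, f) = I²
393 + c(1, 11) = 393 + 1² = 393 + 1 = 394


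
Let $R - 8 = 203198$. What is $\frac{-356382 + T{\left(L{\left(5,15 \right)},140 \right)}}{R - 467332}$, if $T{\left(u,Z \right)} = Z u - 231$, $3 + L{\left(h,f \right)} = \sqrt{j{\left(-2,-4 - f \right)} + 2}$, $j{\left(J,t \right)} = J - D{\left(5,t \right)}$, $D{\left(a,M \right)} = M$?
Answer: $\frac{119011}{88042} - \frac{70 \sqrt{19}}{132063} \approx 1.3494$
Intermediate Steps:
$j{\left(J,t \right)} = J - t$
$R = 203206$ ($R = 8 + 203198 = 203206$)
$L{\left(h,f \right)} = -3 + \sqrt{4 + f}$ ($L{\left(h,f \right)} = -3 + \sqrt{\left(-2 - \left(-4 - f\right)\right) + 2} = -3 + \sqrt{\left(-2 + \left(4 + f\right)\right) + 2} = -3 + \sqrt{\left(2 + f\right) + 2} = -3 + \sqrt{4 + f}$)
$T{\left(u,Z \right)} = -231 + Z u$
$\frac{-356382 + T{\left(L{\left(5,15 \right)},140 \right)}}{R - 467332} = \frac{-356382 - \left(231 - 140 \left(-3 + \sqrt{4 + 15}\right)\right)}{203206 - 467332} = \frac{-356382 - \left(231 - 140 \left(-3 + \sqrt{19}\right)\right)}{-264126} = \left(-356382 - \left(651 - 140 \sqrt{19}\right)\right) \left(- \frac{1}{264126}\right) = \left(-357033 + 140 \sqrt{19}\right) \left(- \frac{1}{264126}\right) = \frac{119011}{88042} - \frac{70 \sqrt{19}}{132063}$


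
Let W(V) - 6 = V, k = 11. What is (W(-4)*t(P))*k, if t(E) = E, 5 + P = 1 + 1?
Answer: -66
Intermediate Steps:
W(V) = 6 + V
P = -3 (P = -5 + (1 + 1) = -5 + 2 = -3)
(W(-4)*t(P))*k = ((6 - 4)*(-3))*11 = (2*(-3))*11 = -6*11 = -66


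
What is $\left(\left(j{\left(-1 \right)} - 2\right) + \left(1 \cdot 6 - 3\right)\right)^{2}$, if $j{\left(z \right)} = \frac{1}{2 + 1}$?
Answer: $\frac{16}{9} \approx 1.7778$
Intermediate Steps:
$j{\left(z \right)} = \frac{1}{3}$
$\left(\left(j{\left(-1 \right)} - 2\right) + \left(1 \cdot 6 - 3\right)\right)^{2} = \left(\left(\frac{1}{3} - 2\right) + \left(1 \cdot 6 - 3\right)\right)^{2} = \left(\left(\frac{1}{3} - 2\right) + \left(6 - 3\right)\right)^{2} = \left(- \frac{5}{3} + 3\right)^{2} = \left(\frac{4}{3}\right)^{2} = \frac{16}{9}$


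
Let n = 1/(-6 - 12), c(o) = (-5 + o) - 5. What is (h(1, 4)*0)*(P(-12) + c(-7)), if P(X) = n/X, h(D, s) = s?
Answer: 0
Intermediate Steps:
c(o) = -10 + o
n = -1/18 (n = 1/(-18) = -1/18 ≈ -0.055556)
P(X) = -1/(18*X)
(h(1, 4)*0)*(P(-12) + c(-7)) = (4*0)*(-1/18/(-12) + (-10 - 7)) = 0*(-1/18*(-1/12) - 17) = 0*(1/216 - 17) = 0*(-3671/216) = 0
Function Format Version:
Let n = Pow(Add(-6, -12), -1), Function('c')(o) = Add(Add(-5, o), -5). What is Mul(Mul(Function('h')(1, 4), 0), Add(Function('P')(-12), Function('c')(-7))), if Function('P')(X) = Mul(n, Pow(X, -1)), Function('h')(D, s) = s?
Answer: 0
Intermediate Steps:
Function('c')(o) = Add(-10, o)
n = Rational(-1, 18) (n = Pow(-18, -1) = Rational(-1, 18) ≈ -0.055556)
Function('P')(X) = Mul(Rational(-1, 18), Pow(X, -1))
Mul(Mul(Function('h')(1, 4), 0), Add(Function('P')(-12), Function('c')(-7))) = Mul(Mul(4, 0), Add(Mul(Rational(-1, 18), Pow(-12, -1)), Add(-10, -7))) = Mul(0, Add(Mul(Rational(-1, 18), Rational(-1, 12)), -17)) = Mul(0, Add(Rational(1, 216), -17)) = Mul(0, Rational(-3671, 216)) = 0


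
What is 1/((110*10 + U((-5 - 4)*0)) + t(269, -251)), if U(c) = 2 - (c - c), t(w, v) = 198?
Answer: 1/1300 ≈ 0.00076923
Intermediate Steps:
U(c) = 2 (U(c) = 2 - 1*0 = 2 + 0 = 2)
1/((110*10 + U((-5 - 4)*0)) + t(269, -251)) = 1/((110*10 + 2) + 198) = 1/((1100 + 2) + 198) = 1/(1102 + 198) = 1/1300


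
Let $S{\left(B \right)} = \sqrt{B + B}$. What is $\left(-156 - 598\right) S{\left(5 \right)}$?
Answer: $- 754 \sqrt{10} \approx -2384.4$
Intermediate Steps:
$S{\left(B \right)} = \sqrt{2} \sqrt{B}$ ($S{\left(B \right)} = \sqrt{2 B} = \sqrt{2} \sqrt{B}$)
$\left(-156 - 598\right) S{\left(5 \right)} = \left(-156 - 598\right) \sqrt{2} \sqrt{5} = - 754 \sqrt{10}$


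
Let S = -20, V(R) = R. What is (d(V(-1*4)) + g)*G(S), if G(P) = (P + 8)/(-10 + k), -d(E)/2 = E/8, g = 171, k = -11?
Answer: 688/7 ≈ 98.286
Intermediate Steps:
d(E) = -E/4 (d(E) = -2*E/8 = -E/4)
G(P) = -8/21 - P/21 (G(P) = (P + 8)/(-10 - 11) = (8 + P)/(-21) = (8 + P)*(-1/21) = -8/21 - P/21)
(d(V(-1*4)) + g)*G(S) = (-(-1)*4/4 + 171)*(-8/21 - 1/21*(-20)) = (-¼*(-4) + 171)*(-8/21 + 20/21) = (1 + 171)*(4/7) = 172*(4/7) = 688/7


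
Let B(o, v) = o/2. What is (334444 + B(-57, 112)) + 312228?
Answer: 1293287/2 ≈ 6.4664e+5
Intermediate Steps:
B(o, v) = o/2
(334444 + B(-57, 112)) + 312228 = (334444 + (½)*(-57)) + 312228 = (334444 - 57/2) + 312228 = 668831/2 + 312228 = 1293287/2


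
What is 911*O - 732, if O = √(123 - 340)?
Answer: -732 + 911*I*√217 ≈ -732.0 + 13420.0*I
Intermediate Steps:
O = I*√217 (O = √(-217) = I*√217 ≈ 14.731*I)
911*O - 732 = 911*(I*√217) - 732 = 911*I*√217 - 732 = -732 + 911*I*√217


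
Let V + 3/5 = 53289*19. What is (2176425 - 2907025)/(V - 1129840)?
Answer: 913250/146687 ≈ 6.2258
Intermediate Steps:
V = 5062452/5 (V = -3/5 + 53289*19 = -3/5 + 1012491 = 5062452/5 ≈ 1.0125e+6)
(2176425 - 2907025)/(V - 1129840) = (2176425 - 2907025)/(5062452/5 - 1129840) = -730600/(-586748/5) = -730600*(-5/586748) = 913250/146687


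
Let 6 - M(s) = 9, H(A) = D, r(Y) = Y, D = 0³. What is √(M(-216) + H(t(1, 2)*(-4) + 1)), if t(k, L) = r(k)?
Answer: I*√3 ≈ 1.732*I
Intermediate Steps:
D = 0
t(k, L) = k
H(A) = 0
M(s) = -3 (M(s) = 6 - 1*9 = 6 - 9 = -3)
√(M(-216) + H(t(1, 2)*(-4) + 1)) = √(-3 + 0) = √(-3) = I*√3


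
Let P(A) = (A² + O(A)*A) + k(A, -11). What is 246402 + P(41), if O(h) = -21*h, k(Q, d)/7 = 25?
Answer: 212957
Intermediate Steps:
k(Q, d) = 175 (k(Q, d) = 7*25 = 175)
P(A) = 175 - 20*A² (P(A) = (A² + (-21*A)*A) + 175 = (A² - 21*A²) + 175 = -20*A² + 175 = 175 - 20*A²)
246402 + P(41) = 246402 + (175 - 20*41²) = 246402 + (175 - 20*1681) = 246402 + (175 - 33620) = 246402 - 33445 = 212957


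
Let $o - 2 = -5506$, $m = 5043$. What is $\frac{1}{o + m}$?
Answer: $- \frac{1}{461} \approx -0.0021692$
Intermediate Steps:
$o = -5504$ ($o = 2 - 5506 = -5504$)
$\frac{1}{o + m} = \frac{1}{-5504 + 5043} = \frac{1}{-461} = - \frac{1}{461}$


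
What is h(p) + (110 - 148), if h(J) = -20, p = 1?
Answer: -58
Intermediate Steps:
h(p) + (110 - 148) = -20 + (110 - 148) = -20 - 38 = -58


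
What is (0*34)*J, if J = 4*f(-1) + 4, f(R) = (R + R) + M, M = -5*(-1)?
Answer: 0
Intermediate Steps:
M = 5
f(R) = 5 + 2*R (f(R) = (R + R) + 5 = 2*R + 5 = 5 + 2*R)
J = 16 (J = 4*(5 + 2*(-1)) + 4 = 4*(5 - 2) + 4 = 4*3 + 4 = 12 + 4 = 16)
(0*34)*J = (0*34)*16 = 0*16 = 0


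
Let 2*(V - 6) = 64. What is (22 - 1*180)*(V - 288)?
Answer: 39500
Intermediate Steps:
V = 38 (V = 6 + (½)*64 = 6 + 32 = 38)
(22 - 1*180)*(V - 288) = (22 - 1*180)*(38 - 288) = (22 - 180)*(-250) = -158*(-250) = 39500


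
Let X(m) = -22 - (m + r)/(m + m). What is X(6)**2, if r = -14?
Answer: 4096/9 ≈ 455.11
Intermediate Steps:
X(m) = -22 - (-14 + m)/(2*m) (X(m) = -22 - (m - 14)/(m + m) = -22 - (-14 + m)/(2*m))
X(6)**2 = (-45/2 + 7/6)**2 = (-64/3)**2 = 4096/9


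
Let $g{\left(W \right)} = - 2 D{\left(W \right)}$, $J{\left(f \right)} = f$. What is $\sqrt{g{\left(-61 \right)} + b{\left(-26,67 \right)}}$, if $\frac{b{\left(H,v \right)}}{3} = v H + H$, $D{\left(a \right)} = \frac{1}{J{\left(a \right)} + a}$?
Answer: $\frac{i \sqrt{19736123}}{61} \approx 72.828 i$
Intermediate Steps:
$D{\left(a \right)} = \frac{1}{2 a}$ ($D{\left(a \right)} = \frac{1}{a + a} = \frac{1}{2 a}$)
$g{\left(W \right)} = - \frac{1}{W}$ ($g{\left(W \right)} = - 2 \frac{1}{2 W} = - \frac{1}{W}$)
$b{\left(H,v \right)} = 3 H + 3 H v$ ($b{\left(H,v \right)} = 3 \left(v H + H\right) = 3 \left(H v + H\right) = 3 \left(H + H v\right) = 3 H + 3 H v$)
$\sqrt{g{\left(-61 \right)} + b{\left(-26,67 \right)}} = \sqrt{- \frac{1}{-61} + 3 \left(-26\right) \left(1 + 67\right)} = \sqrt{\left(-1\right) \left(- \frac{1}{61}\right) + 3 \left(-26\right) 68} = \sqrt{\frac{1}{61} - 5304} = \sqrt{- \frac{323543}{61}} = \frac{i \sqrt{19736123}}{61}$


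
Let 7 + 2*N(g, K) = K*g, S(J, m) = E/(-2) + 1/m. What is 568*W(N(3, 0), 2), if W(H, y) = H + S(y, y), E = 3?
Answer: -2556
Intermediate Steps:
S(J, m) = -3/2 + 1/m (S(J, m) = 3/(-2) + 1/m = 3*(-1/2) + 1/m = -3/2 + 1/m)
N(g, K) = -7/2 + K*g/2 (N(g, K) = -7/2 + (K*g)/2 = -7/2 + K*g/2)
W(H, y) = -3/2 + H + 1/y (W(H, y) = H + (-3/2 + 1/y) = -3/2 + H + 1/y)
568*W(N(3, 0), 2) = 568*(-3/2 + (-7/2 + (1/2)*0*3) + 1/2) = 568*(-3/2 + (-7/2 + 0) + 1/2) = 568*(-3/2 - 7/2 + 1/2) = 568*(-9/2) = -2556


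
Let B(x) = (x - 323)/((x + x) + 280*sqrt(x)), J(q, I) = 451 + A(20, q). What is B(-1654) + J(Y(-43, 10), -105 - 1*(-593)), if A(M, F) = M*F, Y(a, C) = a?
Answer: -17383795/42508 + 69195*I*sqrt(1654)/17577058 ≈ -408.95 + 0.1601*I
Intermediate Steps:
A(M, F) = F*M
J(q, I) = 451 + 20*q (J(q, I) = 451 + q*20 = 451 + 20*q)
B(x) = (-323 + x)/(2*x + 280*sqrt(x))
B(-1654) + J(Y(-43, 10), -105 - 1*(-593)) = (-323 - 1654)/(2*(-1654 + 140*sqrt(-1654))) + (451 + 20*(-43)) = (1/2)*(-1977)/(-1654 + 140*(I*sqrt(1654))) + (451 - 860) = (1/2)*(-1977)/(-1654 + 140*I*sqrt(1654)) - 409 = -1977/(2*(-1654 + 140*I*sqrt(1654))) - 409 = -409 - 1977/(2*(-1654 + 140*I*sqrt(1654)))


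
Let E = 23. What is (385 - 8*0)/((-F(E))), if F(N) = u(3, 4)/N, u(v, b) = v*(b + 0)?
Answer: -8855/12 ≈ -737.92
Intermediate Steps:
u(v, b) = b*v (u(v, b) = v*b = b*v)
F(N) = 12/N (F(N) = (4*3)/N = 12/N)
(385 - 8*0)/((-F(E))) = (385 - 8*0)/((-12/23)) = (385 + 0)/((-12/23)) = 385/((-1*12/23)) = 385/(-12/23) = 385*(-23/12) = -8855/12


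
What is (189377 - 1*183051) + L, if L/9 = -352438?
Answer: -3165616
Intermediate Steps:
L = -3171942 (L = 9*(-352438) = -3171942)
(189377 - 1*183051) + L = (189377 - 1*183051) - 3171942 = (189377 - 183051) - 3171942 = 6326 - 3171942 = -3165616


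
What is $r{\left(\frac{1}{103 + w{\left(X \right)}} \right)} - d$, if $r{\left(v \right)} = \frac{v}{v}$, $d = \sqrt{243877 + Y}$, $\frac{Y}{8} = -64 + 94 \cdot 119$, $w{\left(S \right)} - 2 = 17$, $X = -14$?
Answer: $1 - \sqrt{332853} \approx -575.93$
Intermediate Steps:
$w{\left(S \right)} = 19$ ($w{\left(S \right)} = 2 + 17 = 19$)
$Y = 88976$ ($Y = 8 \left(-64 + 94 \cdot 119\right) = 8 \left(-64 + 11186\right) = 8 \cdot 11122 = 88976$)
$d = \sqrt{332853}$ ($d = \sqrt{243877 + 88976} = \sqrt{332853} \approx 576.93$)
$r{\left(v \right)} = 1$
$r{\left(\frac{1}{103 + w{\left(X \right)}} \right)} - d = 1 - \sqrt{332853}$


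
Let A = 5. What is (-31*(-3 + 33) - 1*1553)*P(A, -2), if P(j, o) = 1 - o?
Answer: -7449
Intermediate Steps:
(-31*(-3 + 33) - 1*1553)*P(A, -2) = (-31*(-3 + 33) - 1*1553)*(1 - 1*(-2)) = (-31*30 - 1553)*(1 + 2) = (-930 - 1553)*3 = -2483*3 = -7449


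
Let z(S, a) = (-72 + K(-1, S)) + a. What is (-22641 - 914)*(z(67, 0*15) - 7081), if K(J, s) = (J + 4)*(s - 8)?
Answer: 164319680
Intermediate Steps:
K(J, s) = (-8 + s)*(4 + J) (K(J, s) = (4 + J)*(-8 + s) = (-8 + s)*(4 + J))
z(S, a) = -96 + a + 3*S (z(S, a) = (-72 + (-32 - 8*(-1) + 4*S - S)) + a = (-72 + (-32 + 8 + 4*S - S)) + a = (-72 + (-24 + 3*S)) + a = (-96 + 3*S) + a = -96 + a + 3*S)
(-22641 - 914)*(z(67, 0*15) - 7081) = (-22641 - 914)*((-96 + 0*15 + 3*67) - 7081) = -23555*((-96 + 0 + 201) - 7081) = -23555*(105 - 7081) = -23555*(-6976) = 164319680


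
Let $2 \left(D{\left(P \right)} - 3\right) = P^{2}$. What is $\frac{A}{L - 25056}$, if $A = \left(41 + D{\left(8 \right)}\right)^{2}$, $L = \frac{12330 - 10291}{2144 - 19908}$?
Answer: $- \frac{102604864}{445096823} \approx -0.23052$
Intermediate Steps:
$L = - \frac{2039}{17764}$ ($L = \frac{2039}{-17764} = 2039 \left(- \frac{1}{17764}\right) = - \frac{2039}{17764} \approx -0.11478$)
$D{\left(P \right)} = 3 + \frac{P^{2}}{2}$
$A = 5776$ ($A = \left(41 + \left(3 + \frac{8^{2}}{2}\right)\right)^{2} = \left(41 + \left(3 + \frac{1}{2} \cdot 64\right)\right)^{2} = \left(41 + \left(3 + 32\right)\right)^{2} = \left(41 + 35\right)^{2} = 76^{2} = 5776$)
$\frac{A}{L - 25056} = \frac{5776}{- \frac{2039}{17764} - 25056} = \frac{5776}{- \frac{445096823}{17764}} = 5776 \left(- \frac{17764}{445096823}\right) = - \frac{102604864}{445096823}$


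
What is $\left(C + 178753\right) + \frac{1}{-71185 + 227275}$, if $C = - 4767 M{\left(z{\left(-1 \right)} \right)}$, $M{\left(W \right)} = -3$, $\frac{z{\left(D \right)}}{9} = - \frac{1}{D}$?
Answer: $\frac{30133798861}{156090} \approx 1.9305 \cdot 10^{5}$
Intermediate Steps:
$z{\left(D \right)} = - \frac{9}{D}$ ($z{\left(D \right)} = 9 \left(- \frac{1}{D}\right) = - \frac{9}{D}$)
$C = 14301$ ($C = \left(-4767\right) \left(-3\right) = 14301$)
$\left(C + 178753\right) + \frac{1}{-71185 + 227275} = \left(14301 + 178753\right) + \frac{1}{-71185 + 227275} = 193054 + \frac{1}{156090} = \frac{30133798861}{156090}$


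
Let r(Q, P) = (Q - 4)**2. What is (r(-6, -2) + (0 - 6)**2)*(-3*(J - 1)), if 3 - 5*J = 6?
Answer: 3264/5 ≈ 652.80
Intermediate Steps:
r(Q, P) = (-4 + Q)**2
J = -3/5 (J = 3/5 - 1/5*6 = 3/5 - 6/5 = -3/5 ≈ -0.60000)
(r(-6, -2) + (0 - 6)**2)*(-3*(J - 1)) = ((-4 - 6)**2 + (0 - 6)**2)*(-3*(-3/5 - 1)) = ((-10)**2 + (-6)**2)*(-3*(-8/5)) = (100 + 36)*(24/5) = 136*(24/5) = 3264/5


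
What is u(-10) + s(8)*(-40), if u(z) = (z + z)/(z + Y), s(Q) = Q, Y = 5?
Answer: -316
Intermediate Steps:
u(z) = 2*z/(5 + z) (u(z) = (z + z)/(z + 5) = (2*z)/(5 + z) = 2*z/(5 + z))
u(-10) + s(8)*(-40) = 2*(-10)/(5 - 10) + 8*(-40) = 2*(-10)/(-5) - 320 = 2*(-10)*(-⅕) - 320 = 4 - 320 = -316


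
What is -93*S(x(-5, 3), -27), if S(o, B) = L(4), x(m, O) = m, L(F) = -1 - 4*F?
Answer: 1581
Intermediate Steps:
S(o, B) = -17 (S(o, B) = -1 - 4*4 = -1 - 16 = -17)
-93*S(x(-5, 3), -27) = -93*(-17) = 1581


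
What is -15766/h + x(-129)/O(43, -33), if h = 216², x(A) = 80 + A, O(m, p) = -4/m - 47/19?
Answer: 101928797/5435424 ≈ 18.753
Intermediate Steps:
O(m, p) = -47/19 - 4/m (O(m, p) = -4/m - 47*1/19 = -4/m - 47/19 = -47/19 - 4/m)
h = 46656
-15766/h + x(-129)/O(43, -33) = -15766/46656 + (80 - 129)/(-47/19 - 4/43) = -15766*1/46656 - 49/(-47/19 - 4*1/43) = -7883/23328 - 49/(-47/19 - 4/43) = -7883/23328 - 49/(-2097/817) = -7883/23328 - 49*(-817/2097) = -7883/23328 + 40033/2097 = 101928797/5435424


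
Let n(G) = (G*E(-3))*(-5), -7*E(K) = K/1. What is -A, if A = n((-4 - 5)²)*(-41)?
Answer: -49815/7 ≈ -7116.4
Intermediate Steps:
E(K) = -K/7 (E(K) = -K/(7*1) = -K/7)
n(G) = -15*G/7 (n(G) = (G*(-⅐*(-3)))*(-5) = (G*(3/7))*(-5) = (3*G/7)*(-5) = -15*G/7)
A = 49815/7 (A = -15*(-4 - 5)²/7*(-41) = -15/7*(-9)²*(-41) = -15/7*81*(-41) = -1215/7*(-41) = 49815/7 ≈ 7116.4)
-A = -1*49815/7 = -49815/7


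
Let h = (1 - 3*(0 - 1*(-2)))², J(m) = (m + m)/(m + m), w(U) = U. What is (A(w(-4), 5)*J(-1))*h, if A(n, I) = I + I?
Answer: 250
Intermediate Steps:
J(m) = 1 (J(m) = (2*m)/((2*m)) = (2*m)*(1/(2*m)) = 1)
h = 25 (h = (1 - 3*(0 + 2))² = (1 - 3*2)² = (1 - 6)² = (-5)² = 25)
A(n, I) = 2*I
(A(w(-4), 5)*J(-1))*h = ((2*5)*1)*25 = (10*1)*25 = 10*25 = 250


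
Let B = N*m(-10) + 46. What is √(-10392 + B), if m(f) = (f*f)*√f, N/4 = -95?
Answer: √(-10346 - 38000*I*√10) ≈ 234.8 - 255.89*I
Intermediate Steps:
N = -380 (N = 4*(-95) = -380)
m(f) = f^(5/2) (m(f) = f²*√f = f^(5/2))
B = 46 - 38000*I*√10 (B = -38000*I*√10 + 46 = 46 - 38000*I*√10 ≈ 46.0 - 1.2017e+5*I)
√(-10392 + B) = √(-10392 + (46 - 38000*I*√10)) = √(-10346 - 38000*I*√10)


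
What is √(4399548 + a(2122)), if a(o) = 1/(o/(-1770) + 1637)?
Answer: 3*√256125670712109373/723842 ≈ 2097.5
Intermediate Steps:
a(o) = 1/(1637 - o/1770) (a(o) = 1/(o*(-1/1770) + 1637) = 1/(-o/1770 + 1637) = 1/(1637 - o/1770))
√(4399548 + a(2122)) = √(4399548 - 1770/(-2897490 + 2122)) = √(4399548 - 1770/(-2895368)) = √(4399548 - 1770*(-1/2895368)) = √(4399548 + 885/1447684) = √(6369155247717/1447684) = 3*√256125670712109373/723842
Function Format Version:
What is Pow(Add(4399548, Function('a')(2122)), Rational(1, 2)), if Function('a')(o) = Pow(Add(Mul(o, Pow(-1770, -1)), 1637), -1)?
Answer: Mul(Rational(3, 723842), Pow(256125670712109373, Rational(1, 2))) ≈ 2097.5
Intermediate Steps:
Function('a')(o) = Pow(Add(1637, Mul(Rational(-1, 1770), o)), -1) (Function('a')(o) = Pow(Add(Mul(o, Rational(-1, 1770)), 1637), -1) = Pow(Add(Mul(Rational(-1, 1770), o), 1637), -1) = Pow(Add(1637, Mul(Rational(-1, 1770), o)), -1))
Pow(Add(4399548, Function('a')(2122)), Rational(1, 2)) = Pow(Add(4399548, Mul(-1770, Pow(Add(-2897490, 2122), -1))), Rational(1, 2)) = Pow(Add(4399548, Mul(-1770, Pow(-2895368, -1))), Rational(1, 2)) = Pow(Add(4399548, Mul(-1770, Rational(-1, 2895368))), Rational(1, 2)) = Pow(Add(4399548, Rational(885, 1447684)), Rational(1, 2)) = Pow(Rational(6369155247717, 1447684), Rational(1, 2)) = Mul(Rational(3, 723842), Pow(256125670712109373, Rational(1, 2)))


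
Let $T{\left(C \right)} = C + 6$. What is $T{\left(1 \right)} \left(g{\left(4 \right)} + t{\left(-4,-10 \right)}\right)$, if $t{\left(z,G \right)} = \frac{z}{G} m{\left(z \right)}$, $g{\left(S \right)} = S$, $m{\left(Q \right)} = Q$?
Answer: $\frac{84}{5} \approx 16.8$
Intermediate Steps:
$t{\left(z,G \right)} = \frac{z^{2}}{G}$ ($t{\left(z,G \right)} = \frac{z}{G} z = \frac{z^{2}}{G}$)
$T{\left(C \right)} = 6 + C$
$T{\left(1 \right)} \left(g{\left(4 \right)} + t{\left(-4,-10 \right)}\right) = \left(6 + 1\right) \left(4 + \frac{\left(-4\right)^{2}}{-10}\right) = 7 \left(4 - \frac{8}{5}\right) = 7 \cdot \frac{12}{5} = \frac{84}{5}$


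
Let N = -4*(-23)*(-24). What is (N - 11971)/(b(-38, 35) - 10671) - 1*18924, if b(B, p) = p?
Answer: -201261485/10636 ≈ -18923.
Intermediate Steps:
N = -2208 (N = 92*(-24) = -2208)
(N - 11971)/(b(-38, 35) - 10671) - 1*18924 = (-2208 - 11971)/(35 - 10671) - 1*18924 = -14179/(-10636) - 18924 = -14179*(-1/10636) - 18924 = 14179/10636 - 18924 = -201261485/10636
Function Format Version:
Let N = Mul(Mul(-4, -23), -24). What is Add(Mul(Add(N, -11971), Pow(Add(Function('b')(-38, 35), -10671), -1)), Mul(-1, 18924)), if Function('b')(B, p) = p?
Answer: Rational(-201261485, 10636) ≈ -18923.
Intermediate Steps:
N = -2208 (N = Mul(92, -24) = -2208)
Add(Mul(Add(N, -11971), Pow(Add(Function('b')(-38, 35), -10671), -1)), Mul(-1, 18924)) = Add(Mul(Add(-2208, -11971), Pow(Add(35, -10671), -1)), Mul(-1, 18924)) = Add(Mul(-14179, Pow(-10636, -1)), -18924) = Add(Mul(-14179, Rational(-1, 10636)), -18924) = Add(Rational(14179, 10636), -18924) = Rational(-201261485, 10636)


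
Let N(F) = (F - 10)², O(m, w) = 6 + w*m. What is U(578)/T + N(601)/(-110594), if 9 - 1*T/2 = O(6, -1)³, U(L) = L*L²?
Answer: 10677878080415/995346 ≈ 1.0728e+7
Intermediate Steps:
O(m, w) = 6 + m*w
U(L) = L³
N(F) = (-10 + F)²
T = 18 (T = 18 - 2*(6 + 6*(-1))³ = 18 - 2*(6 - 6)³ = 18 - 2*0³ = 18 - 2*0 = 18 + 0 = 18)
U(578)/T + N(601)/(-110594) = 578³/18 + (-10 + 601)²/(-110594) = 193100552*(1/18) + 591²*(-1/110594) = 96550276/9 + 349281*(-1/110594) = 96550276/9 - 349281/110594 = 10677878080415/995346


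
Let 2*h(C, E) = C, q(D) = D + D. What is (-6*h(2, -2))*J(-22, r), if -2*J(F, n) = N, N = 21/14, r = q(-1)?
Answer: 9/2 ≈ 4.5000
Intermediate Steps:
q(D) = 2*D
h(C, E) = C/2
r = -2 (r = 2*(-1) = -2)
N = 3/2 (N = 21*(1/14) = 3/2 ≈ 1.5000)
J(F, n) = -¾ (J(F, n) = -½*3/2 = -¾)
(-6*h(2, -2))*J(-22, r) = -3*2*(-¾) = -6*1*(-¾) = -6*(-¾) = 9/2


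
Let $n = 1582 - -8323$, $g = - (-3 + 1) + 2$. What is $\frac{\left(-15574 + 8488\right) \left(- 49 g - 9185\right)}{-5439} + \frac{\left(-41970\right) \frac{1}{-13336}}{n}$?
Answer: $- \frac{41812972675545}{3421210772} \approx -12222.0$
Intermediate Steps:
$g = 4$ ($g = \left(-1\right) \left(-2\right) + 2 = 2 + 2 = 4$)
$n = 9905$ ($n = 1582 + 8323 = 9905$)
$\frac{\left(-15574 + 8488\right) \left(- 49 g - 9185\right)}{-5439} + \frac{\left(-41970\right) \frac{1}{-13336}}{n} = \frac{\left(-15574 + 8488\right) \left(\left(-49\right) 4 - 9185\right)}{-5439} + \frac{\left(-41970\right) \frac{1}{-13336}}{9905} = - 7086 \left(-196 - 9185\right) \left(- \frac{1}{5439}\right) + \left(-41970\right) \left(- \frac{1}{13336}\right) \frac{1}{9905} = \left(-7086\right) \left(-9381\right) \left(- \frac{1}{5439}\right) + \frac{20985}{6668} \cdot \frac{1}{9905} = 66473766 \left(- \frac{1}{5439}\right) + \frac{4197}{13209308} = - \frac{22157922}{1813} + \frac{4197}{13209308} = - \frac{41812972675545}{3421210772}$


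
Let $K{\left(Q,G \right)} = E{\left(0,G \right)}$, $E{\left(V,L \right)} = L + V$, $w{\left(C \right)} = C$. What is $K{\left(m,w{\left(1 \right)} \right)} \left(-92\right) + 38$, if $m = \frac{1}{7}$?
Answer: $-54$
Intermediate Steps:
$m = \frac{1}{7} \approx 0.14286$
$K{\left(Q,G \right)} = G$ ($K{\left(Q,G \right)} = G + 0 = G$)
$K{\left(m,w{\left(1 \right)} \right)} \left(-92\right) + 38 = 1 \left(-92\right) + 38 = -92 + 38 = -54$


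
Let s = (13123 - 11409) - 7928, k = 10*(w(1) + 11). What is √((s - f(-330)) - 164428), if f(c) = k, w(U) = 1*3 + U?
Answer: 2*I*√42698 ≈ 413.27*I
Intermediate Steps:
w(U) = 3 + U
k = 150 (k = 10*((3 + 1) + 11) = 10*(4 + 11) = 10*15 = 150)
f(c) = 150
s = -6214 (s = 1714 - 7928 = -6214)
√((s - f(-330)) - 164428) = √((-6214 - 1*150) - 164428) = √((-6214 - 150) - 164428) = √(-6364 - 164428) = √(-170792) = 2*I*√42698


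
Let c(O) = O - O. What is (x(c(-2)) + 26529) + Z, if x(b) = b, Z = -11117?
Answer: 15412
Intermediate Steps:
c(O) = 0
(x(c(-2)) + 26529) + Z = (0 + 26529) - 11117 = 26529 - 11117 = 15412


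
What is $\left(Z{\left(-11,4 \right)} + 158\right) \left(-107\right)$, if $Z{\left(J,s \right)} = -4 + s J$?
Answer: $-11770$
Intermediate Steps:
$Z{\left(J,s \right)} = -4 + J s$
$\left(Z{\left(-11,4 \right)} + 158\right) \left(-107\right) = \left(\left(-4 - 44\right) + 158\right) \left(-107\right) = \left(-48 + 158\right) \left(-107\right) = 110 \left(-107\right) = -11770$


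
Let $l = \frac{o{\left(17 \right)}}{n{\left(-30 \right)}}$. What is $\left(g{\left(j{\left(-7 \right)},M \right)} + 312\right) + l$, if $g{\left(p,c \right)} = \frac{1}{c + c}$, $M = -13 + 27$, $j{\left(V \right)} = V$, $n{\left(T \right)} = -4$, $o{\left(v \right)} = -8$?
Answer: $\frac{8793}{28} \approx 314.04$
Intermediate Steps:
$M = 14$
$l = 2$ ($l = - \frac{8}{-4} = \left(-8\right) \left(- \frac{1}{4}\right) = 2$)
$g{\left(p,c \right)} = \frac{1}{2 c}$
$\left(g{\left(j{\left(-7 \right)},M \right)} + 312\right) + l = \left(\frac{1}{2 \cdot 14} + 312\right) + 2 = \left(\frac{1}{2} \cdot \frac{1}{14} + 312\right) + 2 = \left(\frac{1}{28} + 312\right) + 2 = \frac{8737}{28} + 2 = \frac{8793}{28}$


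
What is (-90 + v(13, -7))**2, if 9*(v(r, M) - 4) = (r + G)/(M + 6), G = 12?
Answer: 638401/81 ≈ 7881.5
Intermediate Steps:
v(r, M) = 4 + (12 + r)/(9*(6 + M)) (v(r, M) = 4 + ((r + 12)/(M + 6))/9 = 4 + ((12 + r)/(6 + M))/9 = 4 + (12 + r)/(9*(6 + M)))
(-90 + v(13, -7))**2 = (-90 + (228 + 13 + 36*(-7))/(9*(6 - 7)))**2 = (-90 + (1/9)*(228 + 13 - 252)/(-1))**2 = (-90 + (1/9)*(-1)*(-11))**2 = (-90 + 11/9)**2 = (-799/9)**2 = 638401/81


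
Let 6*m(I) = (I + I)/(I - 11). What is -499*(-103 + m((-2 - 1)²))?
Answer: 104291/2 ≈ 52146.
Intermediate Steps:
m(I) = I/(3*(-11 + I)) (m(I) = ((I + I)/(I - 11))/6 = ((2*I)/(-11 + I))/6 = (2*I/(-11 + I))/6 = I/(3*(-11 + I)))
-499*(-103 + m((-2 - 1)²)) = -499*(-103 + (-2 - 1)²/(3*(-11 + (-2 - 1)²))) = -499*(-103 + (⅓)*(-3)²/(-11 + (-3)²)) = -499*(-103 + (⅓)*9/(-11 + 9)) = -499*(-103 + (⅓)*9/(-2)) = -499*(-103 + (⅓)*9*(-½)) = -499*(-103 - 3/2) = -499*(-209/2) = 104291/2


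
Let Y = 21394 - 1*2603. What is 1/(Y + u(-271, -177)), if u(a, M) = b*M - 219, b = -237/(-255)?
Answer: 85/1564637 ≈ 5.4326e-5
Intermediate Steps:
Y = 18791 (Y = 21394 - 2603 = 18791)
b = 79/85 (b = -237*(-1/255) = 79/85 ≈ 0.92941)
u(a, M) = -219 + 79*M/85 (u(a, M) = 79*M/85 - 219 = -219 + 79*M/85)
1/(Y + u(-271, -177)) = 1/(18791 + (-219 + (79/85)*(-177))) = 1/(18791 + (-219 - 13983/85)) = 1/(18791 - 32598/85) = 1/(1564637/85) = 85/1564637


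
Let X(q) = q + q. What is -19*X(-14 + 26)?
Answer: -456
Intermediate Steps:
X(q) = 2*q
-19*X(-14 + 26) = -38*(-14 + 26) = -38*12 = -19*24 = -456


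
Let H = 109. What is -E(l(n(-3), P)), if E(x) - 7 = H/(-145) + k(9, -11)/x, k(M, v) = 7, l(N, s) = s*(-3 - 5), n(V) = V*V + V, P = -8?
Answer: -58999/9280 ≈ -6.3577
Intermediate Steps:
n(V) = V + V² (n(V) = V² + V = V + V²)
l(N, s) = -8*s (l(N, s) = s*(-8) = -8*s)
E(x) = 906/145 + 7/x (E(x) = 7 + (109/(-145) + 7/x) = 7 + (109*(-1/145) + 7/x) = 7 + (-109/145 + 7/x) = 906/145 + 7/x)
-E(l(n(-3), P)) = -(906/145 + 7/((-8*(-8)))) = -(906/145 + 7/64) = -1*58999/9280 = -58999/9280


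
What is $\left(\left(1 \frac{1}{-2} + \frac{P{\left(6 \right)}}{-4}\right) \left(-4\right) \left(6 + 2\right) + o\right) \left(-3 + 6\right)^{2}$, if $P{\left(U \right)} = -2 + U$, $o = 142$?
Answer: $1710$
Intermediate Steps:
$\left(\left(1 \frac{1}{-2} + \frac{P{\left(6 \right)}}{-4}\right) \left(-4\right) \left(6 + 2\right) + o\right) \left(-3 + 6\right)^{2} = \left(\left(1 \frac{1}{-2} + \frac{-2 + 6}{-4}\right) \left(-4\right) \left(6 + 2\right) + 142\right) \left(-3 + 6\right)^{2} = \left(\left(1 \left(- \frac{1}{2}\right) + 4 \left(- \frac{1}{4}\right)\right) \left(-4\right) 8 + 142\right) 3^{2} = \left(\left(- \frac{1}{2} - 1\right) \left(-4\right) 8 + 142\right) 9 = \left(\left(- \frac{3}{2}\right) \left(-4\right) 8 + 142\right) 9 = \left(6 \cdot 8 + 142\right) 9 = \left(48 + 142\right) 9 = 190 \cdot 9 = 1710$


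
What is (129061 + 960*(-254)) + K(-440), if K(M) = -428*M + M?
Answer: 73101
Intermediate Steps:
K(M) = -427*M
(129061 + 960*(-254)) + K(-440) = (129061 + 960*(-254)) - 427*(-440) = (129061 - 243840) + 187880 = -114779 + 187880 = 73101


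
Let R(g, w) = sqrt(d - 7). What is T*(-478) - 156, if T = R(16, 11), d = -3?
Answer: -156 - 478*I*sqrt(10) ≈ -156.0 - 1511.6*I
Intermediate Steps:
R(g, w) = I*sqrt(10) (R(g, w) = sqrt(-3 - 7) = sqrt(-10) = I*sqrt(10))
T = I*sqrt(10) ≈ 3.1623*I
T*(-478) - 156 = (I*sqrt(10))*(-478) - 156 = -478*I*sqrt(10) - 156 = -156 - 478*I*sqrt(10)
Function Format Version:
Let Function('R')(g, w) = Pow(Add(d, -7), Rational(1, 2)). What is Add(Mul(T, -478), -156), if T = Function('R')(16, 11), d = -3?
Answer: Add(-156, Mul(-478, I, Pow(10, Rational(1, 2)))) ≈ Add(-156.00, Mul(-1511.6, I))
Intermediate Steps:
Function('R')(g, w) = Mul(I, Pow(10, Rational(1, 2))) (Function('R')(g, w) = Pow(Add(-3, -7), Rational(1, 2)) = Pow(-10, Rational(1, 2)) = Mul(I, Pow(10, Rational(1, 2))))
T = Mul(I, Pow(10, Rational(1, 2))) ≈ Mul(3.1623, I)
Add(Mul(T, -478), -156) = Add(Mul(Mul(I, Pow(10, Rational(1, 2))), -478), -156) = Add(Mul(-478, I, Pow(10, Rational(1, 2))), -156) = Add(-156, Mul(-478, I, Pow(10, Rational(1, 2))))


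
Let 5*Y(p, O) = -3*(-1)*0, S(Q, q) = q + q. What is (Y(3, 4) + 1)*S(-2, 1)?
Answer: 2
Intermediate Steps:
S(Q, q) = 2*q
Y(p, O) = 0 (Y(p, O) = (-3*(-1)*0)/5 = (3*0)/5 = (1/5)*0 = 0)
(Y(3, 4) + 1)*S(-2, 1) = (0 + 1)*(2*1) = 1*2 = 2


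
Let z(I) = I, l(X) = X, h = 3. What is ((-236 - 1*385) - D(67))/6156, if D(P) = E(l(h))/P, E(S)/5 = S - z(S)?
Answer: -23/228 ≈ -0.10088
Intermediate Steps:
E(S) = 0 (E(S) = 5*(S - S) = 5*0 = 0)
D(P) = 0 (D(P) = 0/P = 0)
((-236 - 1*385) - D(67))/6156 = ((-236 - 1*385) - 1*0)/6156 = ((-236 - 385) + 0)*(1/6156) = (-621 + 0)*(1/6156) = -621*1/6156 = -23/228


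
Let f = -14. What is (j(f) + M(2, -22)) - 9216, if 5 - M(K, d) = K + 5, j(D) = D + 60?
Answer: -9172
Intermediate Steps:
j(D) = 60 + D
M(K, d) = -K (M(K, d) = 5 - (K + 5) = 5 - (5 + K) = 5 + (-5 - K) = -K)
(j(f) + M(2, -22)) - 9216 = ((60 - 14) - 1*2) - 9216 = (46 - 2) - 9216 = 44 - 9216 = -9172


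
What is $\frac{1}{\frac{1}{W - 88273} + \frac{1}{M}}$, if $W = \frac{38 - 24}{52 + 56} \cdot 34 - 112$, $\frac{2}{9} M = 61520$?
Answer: $- \frac{165154161960}{1272101} \approx -1.2983 \cdot 10^{5}$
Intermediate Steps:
$M = 276840$ ($M = \frac{9}{2} \cdot 61520 = 276840$)
$W = - \frac{2905}{27}$ ($W = \frac{14}{108} \cdot 34 - 112 = 14 \cdot \frac{1}{108} \cdot 34 - 112 = \frac{7}{54} \cdot 34 - 112 = \frac{119}{27} - 112 = - \frac{2905}{27} \approx -107.59$)
$\frac{1}{\frac{1}{W - 88273} + \frac{1}{M}} = \frac{1}{\frac{1}{- \frac{2905}{27} - 88273} + \frac{1}{276840}} = \frac{1}{\frac{1}{- \frac{2386276}{27}} + \frac{1}{276840}} = \frac{1}{- \frac{27}{2386276} + \frac{1}{276840}} = \frac{1}{- \frac{1272101}{165154161960}} = - \frac{165154161960}{1272101}$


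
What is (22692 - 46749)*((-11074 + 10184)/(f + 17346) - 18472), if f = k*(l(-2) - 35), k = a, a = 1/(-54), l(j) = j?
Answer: 416262080955204/936721 ≈ 4.4438e+8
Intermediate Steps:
a = -1/54 ≈ -0.018519
k = -1/54 ≈ -0.018519
f = 37/54 (f = -(-2 - 35)/54 = -1/54*(-37) = 37/54 ≈ 0.68519)
(22692 - 46749)*((-11074 + 10184)/(f + 17346) - 18472) = (22692 - 46749)*((-11074 + 10184)/(37/54 + 17346) - 18472) = -24057*(-890/936721/54 - 18472) = -24057*(-890*54/936721 - 18472) = -24057*(-48060/936721 - 18472) = -24057*(-17303158372/936721) = 416262080955204/936721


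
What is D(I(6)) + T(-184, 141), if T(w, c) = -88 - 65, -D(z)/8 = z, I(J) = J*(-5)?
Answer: 87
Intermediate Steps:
I(J) = -5*J
D(z) = -8*z
T(w, c) = -153
D(I(6)) + T(-184, 141) = -(-40)*6 - 153 = -8*(-30) - 153 = 240 - 153 = 87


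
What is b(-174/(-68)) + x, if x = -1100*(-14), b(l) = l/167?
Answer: 87441287/5678 ≈ 15400.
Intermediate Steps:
b(l) = l/167 (b(l) = l*(1/167) = l/167)
x = 15400
b(-174/(-68)) + x = (-174/(-68))/167 + 15400 = (-174*(-1/68))/167 + 15400 = (1/167)*(87/34) + 15400 = 87/5678 + 15400 = 87441287/5678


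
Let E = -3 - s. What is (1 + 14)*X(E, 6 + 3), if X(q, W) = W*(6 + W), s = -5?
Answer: 2025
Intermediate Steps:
E = 2 (E = -3 - 1*(-5) = -3 + 5 = 2)
(1 + 14)*X(E, 6 + 3) = (1 + 14)*((6 + 3)*(6 + (6 + 3))) = 15*(9*(6 + 9)) = 15*(9*15) = 15*135 = 2025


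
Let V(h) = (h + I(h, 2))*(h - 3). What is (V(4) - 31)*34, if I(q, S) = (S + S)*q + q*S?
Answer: -102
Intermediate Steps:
I(q, S) = 3*S*q (I(q, S) = (2*S)*q + S*q = 2*S*q + S*q = 3*S*q)
V(h) = 7*h*(-3 + h) (V(h) = (h + 3*2*h)*(h - 3) = (h + 6*h)*(-3 + h) = (7*h)*(-3 + h) = 7*h*(-3 + h))
(V(4) - 31)*34 = (7*4*(-3 + 4) - 31)*34 = (7*4*1 - 31)*34 = (28 - 31)*34 = -3*34 = -102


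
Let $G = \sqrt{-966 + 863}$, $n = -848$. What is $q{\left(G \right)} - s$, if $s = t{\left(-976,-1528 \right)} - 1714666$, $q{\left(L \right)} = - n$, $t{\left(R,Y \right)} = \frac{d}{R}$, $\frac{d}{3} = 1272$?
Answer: $\frac{209293185}{122} \approx 1.7155 \cdot 10^{6}$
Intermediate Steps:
$d = 3816$ ($d = 3 \cdot 1272 = 3816$)
$G = i \sqrt{103}$ ($G = \sqrt{-103} = i \sqrt{103} \approx 10.149 i$)
$t{\left(R,Y \right)} = \frac{3816}{R}$
$q{\left(L \right)} = 848$ ($q{\left(L \right)} = \left(-1\right) \left(-848\right) = 848$)
$s = - \frac{209189729}{122}$ ($s = \frac{3816}{-976} - 1714666 = 3816 \left(- \frac{1}{976}\right) - 1714666 = - \frac{477}{122} - 1714666 = - \frac{209189729}{122} \approx -1.7147 \cdot 10^{6}$)
$q{\left(G \right)} - s = 848 - - \frac{209189729}{122} = 848 + \frac{209189729}{122} = \frac{209293185}{122}$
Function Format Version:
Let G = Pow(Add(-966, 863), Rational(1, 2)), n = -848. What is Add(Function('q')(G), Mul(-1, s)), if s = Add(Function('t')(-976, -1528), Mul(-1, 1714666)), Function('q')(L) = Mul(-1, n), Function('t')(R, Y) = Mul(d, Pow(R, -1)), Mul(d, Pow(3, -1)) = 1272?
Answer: Rational(209293185, 122) ≈ 1.7155e+6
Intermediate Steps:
d = 3816 (d = Mul(3, 1272) = 3816)
G = Mul(I, Pow(103, Rational(1, 2))) (G = Pow(-103, Rational(1, 2)) = Mul(I, Pow(103, Rational(1, 2))) ≈ Mul(10.149, I))
Function('t')(R, Y) = Mul(3816, Pow(R, -1))
Function('q')(L) = 848 (Function('q')(L) = Mul(-1, -848) = 848)
s = Rational(-209189729, 122) (s = Add(Mul(3816, Pow(-976, -1)), Mul(-1, 1714666)) = Add(Mul(3816, Rational(-1, 976)), -1714666) = Add(Rational(-477, 122), -1714666) = Rational(-209189729, 122) ≈ -1.7147e+6)
Add(Function('q')(G), Mul(-1, s)) = Add(848, Mul(-1, Rational(-209189729, 122))) = Add(848, Rational(209189729, 122)) = Rational(209293185, 122)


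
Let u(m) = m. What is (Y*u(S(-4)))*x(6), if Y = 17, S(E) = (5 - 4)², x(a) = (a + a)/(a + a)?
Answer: 17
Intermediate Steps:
x(a) = 1 (x(a) = (2*a)/((2*a)) = (2*a)*(1/(2*a)) = 1)
S(E) = 1 (S(E) = 1² = 1)
(Y*u(S(-4)))*x(6) = (17*1)*1 = 17*1 = 17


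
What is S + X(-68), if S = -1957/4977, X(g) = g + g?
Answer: -678829/4977 ≈ -136.39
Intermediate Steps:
X(g) = 2*g
S = -1957/4977 (S = -1957*1/4977 = -1957/4977 ≈ -0.39321)
S + X(-68) = -1957/4977 + 2*(-68) = -1957/4977 - 136 = -678829/4977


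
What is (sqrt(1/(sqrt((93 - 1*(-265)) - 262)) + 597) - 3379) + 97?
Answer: -3282 + sqrt(85968 + 6*sqrt(6))/12 ≈ -3257.6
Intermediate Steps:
(sqrt(1/(sqrt((93 - 1*(-265)) - 262)) + 597) - 3379) + 97 = (sqrt(1/(sqrt((93 + 265) - 262)) + 597) - 3379) + 97 = (sqrt(1/(sqrt(358 - 262)) + 597) - 3379) + 97 = (sqrt(1/(sqrt(96)) + 597) - 3379) + 97 = (sqrt(1/(4*sqrt(6)) + 597) - 3379) + 97 = (sqrt(sqrt(6)/24 + 597) - 3379) + 97 = (sqrt(597 + sqrt(6)/24) - 3379) + 97 = (-3379 + sqrt(597 + sqrt(6)/24)) + 97 = -3282 + sqrt(597 + sqrt(6)/24)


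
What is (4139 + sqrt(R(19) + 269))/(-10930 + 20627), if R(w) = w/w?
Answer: 4139/9697 + 3*sqrt(30)/9697 ≈ 0.42853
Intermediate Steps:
R(w) = 1
(4139 + sqrt(R(19) + 269))/(-10930 + 20627) = (4139 + sqrt(1 + 269))/(-10930 + 20627) = (4139 + sqrt(270))/9697 = (4139 + 3*sqrt(30))*(1/9697) = 4139/9697 + 3*sqrt(30)/9697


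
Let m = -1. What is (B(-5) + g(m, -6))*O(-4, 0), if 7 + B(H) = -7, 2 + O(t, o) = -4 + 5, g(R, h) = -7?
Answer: 21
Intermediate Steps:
O(t, o) = -1 (O(t, o) = -2 + (-4 + 5) = -2 + 1 = -1)
B(H) = -14 (B(H) = -7 - 7 = -14)
(B(-5) + g(m, -6))*O(-4, 0) = (-14 - 7)*(-1) = -21*(-1) = 21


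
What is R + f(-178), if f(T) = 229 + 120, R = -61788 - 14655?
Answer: -76094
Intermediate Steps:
R = -76443
f(T) = 349
R + f(-178) = -76443 + 349 = -76094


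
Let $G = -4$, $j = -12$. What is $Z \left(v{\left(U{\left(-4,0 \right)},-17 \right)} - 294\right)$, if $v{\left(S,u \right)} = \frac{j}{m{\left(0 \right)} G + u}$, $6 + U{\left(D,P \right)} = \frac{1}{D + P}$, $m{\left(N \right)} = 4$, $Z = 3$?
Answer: $- \frac{9690}{11} \approx -880.91$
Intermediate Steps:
$U{\left(D,P \right)} = -6 + \frac{1}{D + P}$
$v{\left(S,u \right)} = - \frac{12}{-16 + u}$ ($v{\left(S,u \right)} = - \frac{12}{4 \left(-4\right) + u} = - \frac{12}{-16 + u}$)
$Z \left(v{\left(U{\left(-4,0 \right)},-17 \right)} - 294\right) = 3 \left(- \frac{12}{-16 - 17} - 294\right) = 3 \left(- \frac{12}{-33} - 294\right) = 3 \left(\left(-12\right) \left(- \frac{1}{33}\right) - 294\right) = 3 \left(\frac{4}{11} - 294\right) = 3 \left(- \frac{3230}{11}\right) = - \frac{9690}{11}$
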